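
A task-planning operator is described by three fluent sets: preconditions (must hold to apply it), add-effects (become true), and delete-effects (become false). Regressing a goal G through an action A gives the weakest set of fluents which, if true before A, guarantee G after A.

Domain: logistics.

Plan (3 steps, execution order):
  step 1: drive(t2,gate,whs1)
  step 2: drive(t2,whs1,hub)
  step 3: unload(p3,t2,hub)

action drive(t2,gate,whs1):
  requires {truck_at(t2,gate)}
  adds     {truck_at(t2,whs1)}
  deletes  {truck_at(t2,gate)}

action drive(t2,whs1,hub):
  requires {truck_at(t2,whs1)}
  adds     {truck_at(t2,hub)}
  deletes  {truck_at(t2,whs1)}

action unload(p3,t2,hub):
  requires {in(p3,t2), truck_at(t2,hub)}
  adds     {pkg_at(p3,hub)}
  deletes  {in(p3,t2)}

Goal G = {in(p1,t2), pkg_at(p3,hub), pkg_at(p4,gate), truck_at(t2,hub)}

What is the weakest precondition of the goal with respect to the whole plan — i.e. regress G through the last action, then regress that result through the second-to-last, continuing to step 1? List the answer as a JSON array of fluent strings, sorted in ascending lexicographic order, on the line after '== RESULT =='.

Work backward from the goal:
  through step 3 (unload(p3,t2,hub)): drop {pkg_at(p3,hub)}, keep {in(p1,t2), pkg_at(p4,gate), truck_at(t2,hub)}, require {in(p3,t2), truck_at(t2,hub)}
    → {in(p1,t2), in(p3,t2), pkg_at(p4,gate), truck_at(t2,hub)}
  through step 2 (drive(t2,whs1,hub)): drop {truck_at(t2,hub)}, keep {in(p1,t2), in(p3,t2), pkg_at(p4,gate)}, require {truck_at(t2,whs1)}
    → {in(p1,t2), in(p3,t2), pkg_at(p4,gate), truck_at(t2,whs1)}
  through step 1 (drive(t2,gate,whs1)): drop {truck_at(t2,whs1)}, keep {in(p1,t2), in(p3,t2), pkg_at(p4,gate)}, require {truck_at(t2,gate)}
    → {in(p1,t2), in(p3,t2), pkg_at(p4,gate), truck_at(t2,gate)}

== RESULT ==
["in(p1,t2)", "in(p3,t2)", "pkg_at(p4,gate)", "truck_at(t2,gate)"]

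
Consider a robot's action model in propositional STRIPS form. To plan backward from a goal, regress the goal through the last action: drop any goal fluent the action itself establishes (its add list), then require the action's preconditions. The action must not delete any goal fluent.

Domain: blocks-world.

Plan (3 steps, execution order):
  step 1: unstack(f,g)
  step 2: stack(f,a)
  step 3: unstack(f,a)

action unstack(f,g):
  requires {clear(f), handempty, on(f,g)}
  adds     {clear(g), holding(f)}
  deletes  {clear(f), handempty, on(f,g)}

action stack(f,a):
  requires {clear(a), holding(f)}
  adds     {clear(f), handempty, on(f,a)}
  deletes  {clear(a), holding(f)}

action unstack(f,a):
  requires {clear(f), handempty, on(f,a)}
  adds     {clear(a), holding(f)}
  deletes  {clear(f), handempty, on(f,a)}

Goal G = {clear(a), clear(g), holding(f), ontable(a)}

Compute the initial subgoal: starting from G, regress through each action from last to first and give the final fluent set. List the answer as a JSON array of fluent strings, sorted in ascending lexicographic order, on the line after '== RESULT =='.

Regress step by step:
  through step 3 (unstack(f,a)): drop {clear(a), holding(f)}, keep {clear(g), ontable(a)}, require {clear(f), handempty, on(f,a)}
    → {clear(f), clear(g), handempty, on(f,a), ontable(a)}
  through step 2 (stack(f,a)): drop {clear(f), handempty, on(f,a)}, keep {clear(g), ontable(a)}, require {clear(a), holding(f)}
    → {clear(a), clear(g), holding(f), ontable(a)}
  through step 1 (unstack(f,g)): drop {clear(g), holding(f)}, keep {clear(a), ontable(a)}, require {clear(f), handempty, on(f,g)}
    → {clear(a), clear(f), handempty, on(f,g), ontable(a)}

== RESULT ==
["clear(a)", "clear(f)", "handempty", "on(f,g)", "ontable(a)"]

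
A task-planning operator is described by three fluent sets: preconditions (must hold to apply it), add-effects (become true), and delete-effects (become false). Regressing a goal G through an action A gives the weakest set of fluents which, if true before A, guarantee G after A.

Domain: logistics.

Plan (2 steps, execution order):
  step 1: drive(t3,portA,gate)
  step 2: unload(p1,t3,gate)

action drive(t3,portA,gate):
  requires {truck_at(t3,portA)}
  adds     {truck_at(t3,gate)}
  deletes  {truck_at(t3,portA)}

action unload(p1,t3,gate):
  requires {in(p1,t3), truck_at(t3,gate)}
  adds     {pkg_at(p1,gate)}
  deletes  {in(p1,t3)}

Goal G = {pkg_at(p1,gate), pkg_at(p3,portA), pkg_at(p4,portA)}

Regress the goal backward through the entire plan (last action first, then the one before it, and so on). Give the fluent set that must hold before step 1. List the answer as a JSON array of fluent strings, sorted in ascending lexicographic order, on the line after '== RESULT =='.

Work backward from the goal:
  through step 2 (unload(p1,t3,gate)): drop {pkg_at(p1,gate)}, keep {pkg_at(p3,portA), pkg_at(p4,portA)}, require {in(p1,t3), truck_at(t3,gate)}
    → {in(p1,t3), pkg_at(p3,portA), pkg_at(p4,portA), truck_at(t3,gate)}
  through step 1 (drive(t3,portA,gate)): drop {truck_at(t3,gate)}, keep {in(p1,t3), pkg_at(p3,portA), pkg_at(p4,portA)}, require {truck_at(t3,portA)}
    → {in(p1,t3), pkg_at(p3,portA), pkg_at(p4,portA), truck_at(t3,portA)}

== RESULT ==
["in(p1,t3)", "pkg_at(p3,portA)", "pkg_at(p4,portA)", "truck_at(t3,portA)"]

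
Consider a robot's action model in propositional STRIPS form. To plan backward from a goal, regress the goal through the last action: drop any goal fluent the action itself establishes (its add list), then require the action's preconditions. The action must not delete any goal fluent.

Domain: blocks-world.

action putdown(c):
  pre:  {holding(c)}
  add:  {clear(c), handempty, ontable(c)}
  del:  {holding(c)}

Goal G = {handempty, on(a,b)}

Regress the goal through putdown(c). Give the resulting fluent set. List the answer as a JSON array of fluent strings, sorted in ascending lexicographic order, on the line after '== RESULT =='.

Regress:
  G ∩ del = {}  (empty — regression defined)
  G \ add = {handempty, on(a,b)} \ {clear(c), handempty, ontable(c)} = {on(a,b)}
  ∪ pre   = {on(a,b)} ∪ {holding(c)}
          = {holding(c), on(a,b)}

== RESULT ==
["holding(c)", "on(a,b)"]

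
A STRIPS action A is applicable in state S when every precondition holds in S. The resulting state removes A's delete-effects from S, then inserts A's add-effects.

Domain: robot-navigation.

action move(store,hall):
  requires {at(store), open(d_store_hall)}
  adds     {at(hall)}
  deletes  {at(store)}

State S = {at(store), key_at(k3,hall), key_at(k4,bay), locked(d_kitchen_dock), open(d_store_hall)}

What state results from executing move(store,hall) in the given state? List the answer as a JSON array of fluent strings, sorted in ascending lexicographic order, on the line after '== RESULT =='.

Compute (S \ del) ∪ add:
  pre ⊆ S: {at(store), open(d_store_hall)} ⊆ S  — applicable
  S \ del = {key_at(k3,hall), key_at(k4,bay), locked(d_kitchen_dock), open(d_store_hall)}
  ∪ add   = {at(hall), key_at(k3,hall), key_at(k4,bay), locked(d_kitchen_dock), open(d_store_hall)}

== RESULT ==
["at(hall)", "key_at(k3,hall)", "key_at(k4,bay)", "locked(d_kitchen_dock)", "open(d_store_hall)"]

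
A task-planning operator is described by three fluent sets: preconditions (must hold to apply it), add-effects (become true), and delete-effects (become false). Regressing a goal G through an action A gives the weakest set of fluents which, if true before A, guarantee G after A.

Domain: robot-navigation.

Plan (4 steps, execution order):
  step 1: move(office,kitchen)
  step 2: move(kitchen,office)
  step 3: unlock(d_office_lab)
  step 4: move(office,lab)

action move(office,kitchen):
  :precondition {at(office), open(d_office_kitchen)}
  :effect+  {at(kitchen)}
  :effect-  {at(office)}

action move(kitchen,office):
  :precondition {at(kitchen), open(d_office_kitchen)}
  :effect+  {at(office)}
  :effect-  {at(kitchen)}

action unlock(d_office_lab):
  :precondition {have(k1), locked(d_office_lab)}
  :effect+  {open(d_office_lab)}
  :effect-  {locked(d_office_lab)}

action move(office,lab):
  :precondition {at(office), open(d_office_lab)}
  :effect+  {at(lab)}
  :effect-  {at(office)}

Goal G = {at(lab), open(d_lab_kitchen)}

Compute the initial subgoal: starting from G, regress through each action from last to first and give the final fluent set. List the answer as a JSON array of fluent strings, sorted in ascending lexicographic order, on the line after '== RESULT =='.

Work backward from the goal:
  through step 4 (move(office,lab)): drop {at(lab)}, keep {open(d_lab_kitchen)}, require {at(office), open(d_office_lab)}
    → {at(office), open(d_lab_kitchen), open(d_office_lab)}
  through step 3 (unlock(d_office_lab)): drop {open(d_office_lab)}, keep {at(office), open(d_lab_kitchen)}, require {have(k1), locked(d_office_lab)}
    → {at(office), have(k1), locked(d_office_lab), open(d_lab_kitchen)}
  through step 2 (move(kitchen,office)): drop {at(office)}, keep {have(k1), locked(d_office_lab), open(d_lab_kitchen)}, require {at(kitchen), open(d_office_kitchen)}
    → {at(kitchen), have(k1), locked(d_office_lab), open(d_lab_kitchen), open(d_office_kitchen)}
  through step 1 (move(office,kitchen)): drop {at(kitchen)}, keep {have(k1), locked(d_office_lab), open(d_lab_kitchen), open(d_office_kitchen)}, require {at(office), open(d_office_kitchen)}
    → {at(office), have(k1), locked(d_office_lab), open(d_lab_kitchen), open(d_office_kitchen)}

== RESULT ==
["at(office)", "have(k1)", "locked(d_office_lab)", "open(d_lab_kitchen)", "open(d_office_kitchen)"]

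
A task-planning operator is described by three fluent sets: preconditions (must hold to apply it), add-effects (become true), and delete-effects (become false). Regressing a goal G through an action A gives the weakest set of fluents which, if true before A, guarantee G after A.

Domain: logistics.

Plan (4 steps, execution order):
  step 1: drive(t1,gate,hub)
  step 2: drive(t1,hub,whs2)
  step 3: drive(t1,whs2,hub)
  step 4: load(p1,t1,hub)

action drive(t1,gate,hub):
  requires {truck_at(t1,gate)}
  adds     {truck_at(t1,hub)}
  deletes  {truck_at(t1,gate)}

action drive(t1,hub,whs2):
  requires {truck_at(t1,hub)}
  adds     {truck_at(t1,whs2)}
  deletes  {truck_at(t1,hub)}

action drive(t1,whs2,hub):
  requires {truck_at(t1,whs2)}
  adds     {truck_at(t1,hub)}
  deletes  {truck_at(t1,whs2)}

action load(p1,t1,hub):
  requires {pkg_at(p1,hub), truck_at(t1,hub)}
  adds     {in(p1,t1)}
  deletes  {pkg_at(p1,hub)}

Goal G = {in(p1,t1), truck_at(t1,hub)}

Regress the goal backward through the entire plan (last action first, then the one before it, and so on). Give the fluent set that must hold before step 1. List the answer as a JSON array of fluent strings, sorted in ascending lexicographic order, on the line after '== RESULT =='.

Work backward from the goal:
  through step 4 (load(p1,t1,hub)): drop {in(p1,t1)}, keep {truck_at(t1,hub)}, require {pkg_at(p1,hub), truck_at(t1,hub)}
    → {pkg_at(p1,hub), truck_at(t1,hub)}
  through step 3 (drive(t1,whs2,hub)): drop {truck_at(t1,hub)}, keep {pkg_at(p1,hub)}, require {truck_at(t1,whs2)}
    → {pkg_at(p1,hub), truck_at(t1,whs2)}
  through step 2 (drive(t1,hub,whs2)): drop {truck_at(t1,whs2)}, keep {pkg_at(p1,hub)}, require {truck_at(t1,hub)}
    → {pkg_at(p1,hub), truck_at(t1,hub)}
  through step 1 (drive(t1,gate,hub)): drop {truck_at(t1,hub)}, keep {pkg_at(p1,hub)}, require {truck_at(t1,gate)}
    → {pkg_at(p1,hub), truck_at(t1,gate)}

== RESULT ==
["pkg_at(p1,hub)", "truck_at(t1,gate)"]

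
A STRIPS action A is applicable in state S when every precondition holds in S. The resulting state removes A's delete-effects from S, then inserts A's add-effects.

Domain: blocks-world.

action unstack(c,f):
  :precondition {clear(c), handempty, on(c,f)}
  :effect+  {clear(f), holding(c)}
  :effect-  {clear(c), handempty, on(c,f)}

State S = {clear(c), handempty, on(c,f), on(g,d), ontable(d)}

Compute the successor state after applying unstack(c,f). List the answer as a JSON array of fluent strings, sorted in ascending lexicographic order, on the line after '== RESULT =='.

Progress:
  pre ⊆ S: {clear(c), handempty, on(c,f)} ⊆ S  — applicable
  S \ del = {on(g,d), ontable(d)}
  ∪ add   = {clear(f), holding(c), on(g,d), ontable(d)}

== RESULT ==
["clear(f)", "holding(c)", "on(g,d)", "ontable(d)"]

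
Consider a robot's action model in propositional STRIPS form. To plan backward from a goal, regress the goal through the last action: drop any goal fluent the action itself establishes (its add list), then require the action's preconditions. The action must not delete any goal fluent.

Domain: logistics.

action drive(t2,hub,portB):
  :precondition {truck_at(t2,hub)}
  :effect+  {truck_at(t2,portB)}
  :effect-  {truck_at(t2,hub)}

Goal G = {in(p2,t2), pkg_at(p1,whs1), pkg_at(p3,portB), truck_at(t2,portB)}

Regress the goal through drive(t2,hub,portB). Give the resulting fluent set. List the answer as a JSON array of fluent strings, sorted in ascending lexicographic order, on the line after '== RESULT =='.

Compute (G \ add) ∪ pre:
  G ∩ del = {}  (empty — regression defined)
  G \ add = {in(p2,t2), pkg_at(p1,whs1), pkg_at(p3,portB), truck_at(t2,portB)} \ {truck_at(t2,portB)} = {in(p2,t2), pkg_at(p1,whs1), pkg_at(p3,portB)}
  ∪ pre   = {in(p2,t2), pkg_at(p1,whs1), pkg_at(p3,portB)} ∪ {truck_at(t2,hub)}
          = {in(p2,t2), pkg_at(p1,whs1), pkg_at(p3,portB), truck_at(t2,hub)}

== RESULT ==
["in(p2,t2)", "pkg_at(p1,whs1)", "pkg_at(p3,portB)", "truck_at(t2,hub)"]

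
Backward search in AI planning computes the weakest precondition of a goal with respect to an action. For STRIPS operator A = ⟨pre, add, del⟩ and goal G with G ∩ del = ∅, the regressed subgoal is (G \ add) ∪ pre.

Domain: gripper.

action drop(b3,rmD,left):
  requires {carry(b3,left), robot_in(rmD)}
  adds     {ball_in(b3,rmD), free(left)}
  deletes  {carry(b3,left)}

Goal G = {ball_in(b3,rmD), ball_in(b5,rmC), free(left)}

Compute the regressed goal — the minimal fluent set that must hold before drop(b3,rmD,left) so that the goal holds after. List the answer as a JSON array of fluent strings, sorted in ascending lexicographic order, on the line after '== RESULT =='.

Regress:
  G ∩ del = {}  (empty — regression defined)
  G \ add = {ball_in(b3,rmD), ball_in(b5,rmC), free(left)} \ {ball_in(b3,rmD), free(left)} = {ball_in(b5,rmC)}
  ∪ pre   = {ball_in(b5,rmC)} ∪ {carry(b3,left), robot_in(rmD)}
          = {ball_in(b5,rmC), carry(b3,left), robot_in(rmD)}

== RESULT ==
["ball_in(b5,rmC)", "carry(b3,left)", "robot_in(rmD)"]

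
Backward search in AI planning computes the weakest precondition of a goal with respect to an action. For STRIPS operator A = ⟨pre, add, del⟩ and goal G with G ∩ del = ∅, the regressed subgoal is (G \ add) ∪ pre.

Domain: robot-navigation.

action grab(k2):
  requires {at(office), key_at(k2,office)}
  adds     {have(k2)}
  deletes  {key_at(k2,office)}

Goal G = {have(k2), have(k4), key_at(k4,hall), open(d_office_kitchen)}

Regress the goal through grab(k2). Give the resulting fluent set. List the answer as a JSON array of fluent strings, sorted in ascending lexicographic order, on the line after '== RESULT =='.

Compute (G \ add) ∪ pre:
  G ∩ del = {}  (empty — regression defined)
  G \ add = {have(k2), have(k4), key_at(k4,hall), open(d_office_kitchen)} \ {have(k2)} = {have(k4), key_at(k4,hall), open(d_office_kitchen)}
  ∪ pre   = {have(k4), key_at(k4,hall), open(d_office_kitchen)} ∪ {at(office), key_at(k2,office)}
          = {at(office), have(k4), key_at(k2,office), key_at(k4,hall), open(d_office_kitchen)}

== RESULT ==
["at(office)", "have(k4)", "key_at(k2,office)", "key_at(k4,hall)", "open(d_office_kitchen)"]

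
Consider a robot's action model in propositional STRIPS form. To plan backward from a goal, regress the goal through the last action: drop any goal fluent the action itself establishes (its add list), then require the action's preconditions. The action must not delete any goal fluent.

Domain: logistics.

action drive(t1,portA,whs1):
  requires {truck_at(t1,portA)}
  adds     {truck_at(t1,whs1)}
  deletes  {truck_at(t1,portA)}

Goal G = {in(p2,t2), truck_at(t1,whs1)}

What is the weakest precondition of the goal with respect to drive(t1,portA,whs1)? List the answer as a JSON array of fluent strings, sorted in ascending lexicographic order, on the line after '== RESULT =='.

Compute (G \ add) ∪ pre:
  G ∩ del = {}  (empty — regression defined)
  G \ add = {in(p2,t2), truck_at(t1,whs1)} \ {truck_at(t1,whs1)} = {in(p2,t2)}
  ∪ pre   = {in(p2,t2)} ∪ {truck_at(t1,portA)}
          = {in(p2,t2), truck_at(t1,portA)}

== RESULT ==
["in(p2,t2)", "truck_at(t1,portA)"]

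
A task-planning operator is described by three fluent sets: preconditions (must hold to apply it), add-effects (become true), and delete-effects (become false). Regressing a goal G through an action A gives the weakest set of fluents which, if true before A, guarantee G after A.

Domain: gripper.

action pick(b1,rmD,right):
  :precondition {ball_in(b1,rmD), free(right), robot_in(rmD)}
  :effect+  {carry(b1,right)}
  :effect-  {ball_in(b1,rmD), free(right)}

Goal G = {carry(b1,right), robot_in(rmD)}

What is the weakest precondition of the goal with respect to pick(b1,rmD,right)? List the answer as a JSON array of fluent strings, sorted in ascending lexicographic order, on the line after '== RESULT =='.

Regress:
  G ∩ del = {}  (empty — regression defined)
  G \ add = {carry(b1,right), robot_in(rmD)} \ {carry(b1,right)} = {robot_in(rmD)}
  ∪ pre   = {robot_in(rmD)} ∪ {ball_in(b1,rmD), free(right), robot_in(rmD)}
          = {ball_in(b1,rmD), free(right), robot_in(rmD)}

== RESULT ==
["ball_in(b1,rmD)", "free(right)", "robot_in(rmD)"]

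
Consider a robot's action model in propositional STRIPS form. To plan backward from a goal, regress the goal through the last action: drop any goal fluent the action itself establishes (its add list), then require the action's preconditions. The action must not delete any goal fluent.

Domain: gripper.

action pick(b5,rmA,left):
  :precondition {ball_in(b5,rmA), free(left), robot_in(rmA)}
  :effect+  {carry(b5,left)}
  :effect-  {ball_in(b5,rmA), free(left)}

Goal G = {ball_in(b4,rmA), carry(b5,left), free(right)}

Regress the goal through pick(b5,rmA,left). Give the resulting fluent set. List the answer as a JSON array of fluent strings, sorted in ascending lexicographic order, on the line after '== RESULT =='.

Compute (G \ add) ∪ pre:
  G ∩ del = {}  (empty — regression defined)
  G \ add = {ball_in(b4,rmA), carry(b5,left), free(right)} \ {carry(b5,left)} = {ball_in(b4,rmA), free(right)}
  ∪ pre   = {ball_in(b4,rmA), free(right)} ∪ {ball_in(b5,rmA), free(left), robot_in(rmA)}
          = {ball_in(b4,rmA), ball_in(b5,rmA), free(left), free(right), robot_in(rmA)}

== RESULT ==
["ball_in(b4,rmA)", "ball_in(b5,rmA)", "free(left)", "free(right)", "robot_in(rmA)"]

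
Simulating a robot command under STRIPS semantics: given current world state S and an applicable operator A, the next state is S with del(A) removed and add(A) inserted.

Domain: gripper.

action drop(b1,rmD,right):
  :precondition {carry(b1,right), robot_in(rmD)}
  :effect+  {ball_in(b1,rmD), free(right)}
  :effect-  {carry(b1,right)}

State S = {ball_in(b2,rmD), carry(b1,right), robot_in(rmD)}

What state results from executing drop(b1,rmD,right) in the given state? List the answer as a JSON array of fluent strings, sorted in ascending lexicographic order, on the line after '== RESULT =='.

Compute (S \ del) ∪ add:
  pre ⊆ S: {carry(b1,right), robot_in(rmD)} ⊆ S  — applicable
  S \ del = {ball_in(b2,rmD), robot_in(rmD)}
  ∪ add   = {ball_in(b1,rmD), ball_in(b2,rmD), free(right), robot_in(rmD)}

== RESULT ==
["ball_in(b1,rmD)", "ball_in(b2,rmD)", "free(right)", "robot_in(rmD)"]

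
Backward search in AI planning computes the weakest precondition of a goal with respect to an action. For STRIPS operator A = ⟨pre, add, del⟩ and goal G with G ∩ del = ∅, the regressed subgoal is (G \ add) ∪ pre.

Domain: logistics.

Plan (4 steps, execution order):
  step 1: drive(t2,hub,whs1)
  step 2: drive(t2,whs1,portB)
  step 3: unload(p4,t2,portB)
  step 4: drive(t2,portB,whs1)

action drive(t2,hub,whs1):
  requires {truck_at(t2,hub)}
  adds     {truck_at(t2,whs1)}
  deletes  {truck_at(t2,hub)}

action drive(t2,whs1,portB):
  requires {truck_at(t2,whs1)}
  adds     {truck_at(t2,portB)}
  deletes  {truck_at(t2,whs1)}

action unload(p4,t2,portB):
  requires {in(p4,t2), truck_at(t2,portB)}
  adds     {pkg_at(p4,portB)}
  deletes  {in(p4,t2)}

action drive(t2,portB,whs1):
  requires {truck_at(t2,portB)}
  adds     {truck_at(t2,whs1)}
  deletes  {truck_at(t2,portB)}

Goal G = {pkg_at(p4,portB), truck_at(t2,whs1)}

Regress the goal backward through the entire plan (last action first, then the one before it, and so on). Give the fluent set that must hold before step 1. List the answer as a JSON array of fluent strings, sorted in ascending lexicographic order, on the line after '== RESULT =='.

Work backward from the goal:
  through step 4 (drive(t2,portB,whs1)): drop {truck_at(t2,whs1)}, keep {pkg_at(p4,portB)}, require {truck_at(t2,portB)}
    → {pkg_at(p4,portB), truck_at(t2,portB)}
  through step 3 (unload(p4,t2,portB)): drop {pkg_at(p4,portB)}, keep {truck_at(t2,portB)}, require {in(p4,t2), truck_at(t2,portB)}
    → {in(p4,t2), truck_at(t2,portB)}
  through step 2 (drive(t2,whs1,portB)): drop {truck_at(t2,portB)}, keep {in(p4,t2)}, require {truck_at(t2,whs1)}
    → {in(p4,t2), truck_at(t2,whs1)}
  through step 1 (drive(t2,hub,whs1)): drop {truck_at(t2,whs1)}, keep {in(p4,t2)}, require {truck_at(t2,hub)}
    → {in(p4,t2), truck_at(t2,hub)}

== RESULT ==
["in(p4,t2)", "truck_at(t2,hub)"]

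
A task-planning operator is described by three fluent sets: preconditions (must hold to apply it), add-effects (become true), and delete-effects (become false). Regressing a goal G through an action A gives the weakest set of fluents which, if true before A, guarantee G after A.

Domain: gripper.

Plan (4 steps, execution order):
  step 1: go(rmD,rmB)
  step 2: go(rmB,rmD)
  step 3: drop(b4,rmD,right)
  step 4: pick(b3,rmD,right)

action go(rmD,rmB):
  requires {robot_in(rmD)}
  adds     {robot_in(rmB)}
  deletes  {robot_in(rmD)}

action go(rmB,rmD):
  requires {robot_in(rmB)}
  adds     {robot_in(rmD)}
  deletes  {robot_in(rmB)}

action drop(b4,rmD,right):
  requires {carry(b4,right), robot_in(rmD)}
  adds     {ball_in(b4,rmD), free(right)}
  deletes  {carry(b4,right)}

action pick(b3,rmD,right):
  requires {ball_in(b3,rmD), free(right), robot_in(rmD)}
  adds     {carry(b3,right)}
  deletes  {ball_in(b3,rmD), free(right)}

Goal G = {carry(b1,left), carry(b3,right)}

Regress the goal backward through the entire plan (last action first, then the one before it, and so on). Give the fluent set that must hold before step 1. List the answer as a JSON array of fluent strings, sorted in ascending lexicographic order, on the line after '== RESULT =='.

Regress step by step:
  through step 4 (pick(b3,rmD,right)): drop {carry(b3,right)}, keep {carry(b1,left)}, require {ball_in(b3,rmD), free(right), robot_in(rmD)}
    → {ball_in(b3,rmD), carry(b1,left), free(right), robot_in(rmD)}
  through step 3 (drop(b4,rmD,right)): drop {free(right)}, keep {ball_in(b3,rmD), carry(b1,left), robot_in(rmD)}, require {carry(b4,right), robot_in(rmD)}
    → {ball_in(b3,rmD), carry(b1,left), carry(b4,right), robot_in(rmD)}
  through step 2 (go(rmB,rmD)): drop {robot_in(rmD)}, keep {ball_in(b3,rmD), carry(b1,left), carry(b4,right)}, require {robot_in(rmB)}
    → {ball_in(b3,rmD), carry(b1,left), carry(b4,right), robot_in(rmB)}
  through step 1 (go(rmD,rmB)): drop {robot_in(rmB)}, keep {ball_in(b3,rmD), carry(b1,left), carry(b4,right)}, require {robot_in(rmD)}
    → {ball_in(b3,rmD), carry(b1,left), carry(b4,right), robot_in(rmD)}

== RESULT ==
["ball_in(b3,rmD)", "carry(b1,left)", "carry(b4,right)", "robot_in(rmD)"]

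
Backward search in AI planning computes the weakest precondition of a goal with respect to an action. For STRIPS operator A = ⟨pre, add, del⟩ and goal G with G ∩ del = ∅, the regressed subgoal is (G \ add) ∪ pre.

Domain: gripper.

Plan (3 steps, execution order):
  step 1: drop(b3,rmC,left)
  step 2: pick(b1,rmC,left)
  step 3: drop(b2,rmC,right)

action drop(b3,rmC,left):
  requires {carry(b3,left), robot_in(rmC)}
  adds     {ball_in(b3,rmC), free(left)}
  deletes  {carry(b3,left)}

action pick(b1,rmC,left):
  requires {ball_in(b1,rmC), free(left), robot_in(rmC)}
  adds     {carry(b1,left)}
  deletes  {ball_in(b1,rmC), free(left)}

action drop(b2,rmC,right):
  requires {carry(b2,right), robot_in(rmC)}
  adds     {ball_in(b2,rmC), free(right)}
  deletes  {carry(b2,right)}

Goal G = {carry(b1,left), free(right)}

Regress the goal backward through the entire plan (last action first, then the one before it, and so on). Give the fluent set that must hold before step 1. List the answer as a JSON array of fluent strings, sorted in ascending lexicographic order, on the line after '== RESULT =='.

Work backward from the goal:
  through step 3 (drop(b2,rmC,right)): drop {free(right)}, keep {carry(b1,left)}, require {carry(b2,right), robot_in(rmC)}
    → {carry(b1,left), carry(b2,right), robot_in(rmC)}
  through step 2 (pick(b1,rmC,left)): drop {carry(b1,left)}, keep {carry(b2,right), robot_in(rmC)}, require {ball_in(b1,rmC), free(left), robot_in(rmC)}
    → {ball_in(b1,rmC), carry(b2,right), free(left), robot_in(rmC)}
  through step 1 (drop(b3,rmC,left)): drop {free(left)}, keep {ball_in(b1,rmC), carry(b2,right), robot_in(rmC)}, require {carry(b3,left), robot_in(rmC)}
    → {ball_in(b1,rmC), carry(b2,right), carry(b3,left), robot_in(rmC)}

== RESULT ==
["ball_in(b1,rmC)", "carry(b2,right)", "carry(b3,left)", "robot_in(rmC)"]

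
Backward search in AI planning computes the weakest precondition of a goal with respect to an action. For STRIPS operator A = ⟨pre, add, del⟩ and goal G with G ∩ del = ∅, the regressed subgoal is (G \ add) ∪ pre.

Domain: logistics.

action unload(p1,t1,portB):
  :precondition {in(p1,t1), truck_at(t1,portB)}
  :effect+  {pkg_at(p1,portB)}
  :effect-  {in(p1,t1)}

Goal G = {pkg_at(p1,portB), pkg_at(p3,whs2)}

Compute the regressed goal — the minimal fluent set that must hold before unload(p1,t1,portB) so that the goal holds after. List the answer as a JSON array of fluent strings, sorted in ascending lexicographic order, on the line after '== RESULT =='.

Compute (G \ add) ∪ pre:
  G ∩ del = {}  (empty — regression defined)
  G \ add = {pkg_at(p1,portB), pkg_at(p3,whs2)} \ {pkg_at(p1,portB)} = {pkg_at(p3,whs2)}
  ∪ pre   = {pkg_at(p3,whs2)} ∪ {in(p1,t1), truck_at(t1,portB)}
          = {in(p1,t1), pkg_at(p3,whs2), truck_at(t1,portB)}

== RESULT ==
["in(p1,t1)", "pkg_at(p3,whs2)", "truck_at(t1,portB)"]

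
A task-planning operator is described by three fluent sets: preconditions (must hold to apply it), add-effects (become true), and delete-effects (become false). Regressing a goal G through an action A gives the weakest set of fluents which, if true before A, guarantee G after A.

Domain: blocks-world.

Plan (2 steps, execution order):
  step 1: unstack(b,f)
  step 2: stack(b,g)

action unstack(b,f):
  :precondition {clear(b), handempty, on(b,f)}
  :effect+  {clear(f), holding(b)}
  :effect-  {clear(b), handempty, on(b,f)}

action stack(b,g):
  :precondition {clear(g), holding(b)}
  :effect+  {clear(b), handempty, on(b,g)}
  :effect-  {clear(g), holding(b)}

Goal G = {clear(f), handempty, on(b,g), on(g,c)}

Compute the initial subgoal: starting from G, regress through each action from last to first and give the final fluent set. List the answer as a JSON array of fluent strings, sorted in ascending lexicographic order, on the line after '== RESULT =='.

Regress step by step:
  through step 2 (stack(b,g)): drop {handempty, on(b,g)}, keep {clear(f), on(g,c)}, require {clear(g), holding(b)}
    → {clear(f), clear(g), holding(b), on(g,c)}
  through step 1 (unstack(b,f)): drop {clear(f), holding(b)}, keep {clear(g), on(g,c)}, require {clear(b), handempty, on(b,f)}
    → {clear(b), clear(g), handempty, on(b,f), on(g,c)}

== RESULT ==
["clear(b)", "clear(g)", "handempty", "on(b,f)", "on(g,c)"]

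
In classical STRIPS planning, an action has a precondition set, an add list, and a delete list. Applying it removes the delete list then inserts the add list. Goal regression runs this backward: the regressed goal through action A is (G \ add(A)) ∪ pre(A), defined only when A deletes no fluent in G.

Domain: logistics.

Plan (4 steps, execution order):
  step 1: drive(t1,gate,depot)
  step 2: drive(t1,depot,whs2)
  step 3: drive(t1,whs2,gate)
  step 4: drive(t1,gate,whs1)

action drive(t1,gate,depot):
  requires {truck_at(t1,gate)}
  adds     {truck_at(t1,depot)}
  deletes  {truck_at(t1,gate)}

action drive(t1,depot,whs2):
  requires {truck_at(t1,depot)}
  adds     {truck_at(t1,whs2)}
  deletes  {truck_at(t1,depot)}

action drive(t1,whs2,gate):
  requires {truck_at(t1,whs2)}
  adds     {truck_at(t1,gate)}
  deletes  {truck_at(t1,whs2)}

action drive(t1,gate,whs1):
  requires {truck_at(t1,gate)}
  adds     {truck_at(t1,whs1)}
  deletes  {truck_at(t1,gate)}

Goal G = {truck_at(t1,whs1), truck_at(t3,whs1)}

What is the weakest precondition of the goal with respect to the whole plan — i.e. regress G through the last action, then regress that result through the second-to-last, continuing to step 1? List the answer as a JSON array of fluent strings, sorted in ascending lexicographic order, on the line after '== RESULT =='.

Work backward from the goal:
  through step 4 (drive(t1,gate,whs1)): drop {truck_at(t1,whs1)}, keep {truck_at(t3,whs1)}, require {truck_at(t1,gate)}
    → {truck_at(t1,gate), truck_at(t3,whs1)}
  through step 3 (drive(t1,whs2,gate)): drop {truck_at(t1,gate)}, keep {truck_at(t3,whs1)}, require {truck_at(t1,whs2)}
    → {truck_at(t1,whs2), truck_at(t3,whs1)}
  through step 2 (drive(t1,depot,whs2)): drop {truck_at(t1,whs2)}, keep {truck_at(t3,whs1)}, require {truck_at(t1,depot)}
    → {truck_at(t1,depot), truck_at(t3,whs1)}
  through step 1 (drive(t1,gate,depot)): drop {truck_at(t1,depot)}, keep {truck_at(t3,whs1)}, require {truck_at(t1,gate)}
    → {truck_at(t1,gate), truck_at(t3,whs1)}

== RESULT ==
["truck_at(t1,gate)", "truck_at(t3,whs1)"]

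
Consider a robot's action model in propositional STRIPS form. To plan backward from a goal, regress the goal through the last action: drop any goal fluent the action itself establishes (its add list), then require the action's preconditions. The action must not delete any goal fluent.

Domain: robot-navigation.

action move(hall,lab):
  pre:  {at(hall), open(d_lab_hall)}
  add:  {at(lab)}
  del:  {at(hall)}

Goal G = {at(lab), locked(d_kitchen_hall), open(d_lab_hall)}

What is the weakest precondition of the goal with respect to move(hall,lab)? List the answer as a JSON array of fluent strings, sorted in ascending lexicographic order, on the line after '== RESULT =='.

Compute (G \ add) ∪ pre:
  G ∩ del = {}  (empty — regression defined)
  G \ add = {at(lab), locked(d_kitchen_hall), open(d_lab_hall)} \ {at(lab)} = {locked(d_kitchen_hall), open(d_lab_hall)}
  ∪ pre   = {locked(d_kitchen_hall), open(d_lab_hall)} ∪ {at(hall), open(d_lab_hall)}
          = {at(hall), locked(d_kitchen_hall), open(d_lab_hall)}

== RESULT ==
["at(hall)", "locked(d_kitchen_hall)", "open(d_lab_hall)"]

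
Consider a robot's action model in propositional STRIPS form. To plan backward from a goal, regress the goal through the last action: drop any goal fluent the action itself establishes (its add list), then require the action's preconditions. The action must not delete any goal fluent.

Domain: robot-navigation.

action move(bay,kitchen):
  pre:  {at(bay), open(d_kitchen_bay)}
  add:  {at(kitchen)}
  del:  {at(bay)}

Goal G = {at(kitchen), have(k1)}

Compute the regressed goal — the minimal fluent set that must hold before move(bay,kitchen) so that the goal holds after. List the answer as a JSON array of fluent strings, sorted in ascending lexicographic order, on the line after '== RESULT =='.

Regress:
  G ∩ del = {}  (empty — regression defined)
  G \ add = {at(kitchen), have(k1)} \ {at(kitchen)} = {have(k1)}
  ∪ pre   = {have(k1)} ∪ {at(bay), open(d_kitchen_bay)}
          = {at(bay), have(k1), open(d_kitchen_bay)}

== RESULT ==
["at(bay)", "have(k1)", "open(d_kitchen_bay)"]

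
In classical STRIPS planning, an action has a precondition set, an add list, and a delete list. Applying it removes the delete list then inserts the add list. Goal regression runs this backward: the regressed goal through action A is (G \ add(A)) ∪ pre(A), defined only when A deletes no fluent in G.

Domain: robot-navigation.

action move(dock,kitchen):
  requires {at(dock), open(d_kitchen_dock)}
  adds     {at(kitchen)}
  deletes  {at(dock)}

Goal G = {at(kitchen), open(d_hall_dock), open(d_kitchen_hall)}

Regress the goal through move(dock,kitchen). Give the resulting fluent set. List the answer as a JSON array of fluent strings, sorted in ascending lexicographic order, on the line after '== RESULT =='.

Regress:
  G ∩ del = {}  (empty — regression defined)
  G \ add = {at(kitchen), open(d_hall_dock), open(d_kitchen_hall)} \ {at(kitchen)} = {open(d_hall_dock), open(d_kitchen_hall)}
  ∪ pre   = {open(d_hall_dock), open(d_kitchen_hall)} ∪ {at(dock), open(d_kitchen_dock)}
          = {at(dock), open(d_hall_dock), open(d_kitchen_dock), open(d_kitchen_hall)}

== RESULT ==
["at(dock)", "open(d_hall_dock)", "open(d_kitchen_dock)", "open(d_kitchen_hall)"]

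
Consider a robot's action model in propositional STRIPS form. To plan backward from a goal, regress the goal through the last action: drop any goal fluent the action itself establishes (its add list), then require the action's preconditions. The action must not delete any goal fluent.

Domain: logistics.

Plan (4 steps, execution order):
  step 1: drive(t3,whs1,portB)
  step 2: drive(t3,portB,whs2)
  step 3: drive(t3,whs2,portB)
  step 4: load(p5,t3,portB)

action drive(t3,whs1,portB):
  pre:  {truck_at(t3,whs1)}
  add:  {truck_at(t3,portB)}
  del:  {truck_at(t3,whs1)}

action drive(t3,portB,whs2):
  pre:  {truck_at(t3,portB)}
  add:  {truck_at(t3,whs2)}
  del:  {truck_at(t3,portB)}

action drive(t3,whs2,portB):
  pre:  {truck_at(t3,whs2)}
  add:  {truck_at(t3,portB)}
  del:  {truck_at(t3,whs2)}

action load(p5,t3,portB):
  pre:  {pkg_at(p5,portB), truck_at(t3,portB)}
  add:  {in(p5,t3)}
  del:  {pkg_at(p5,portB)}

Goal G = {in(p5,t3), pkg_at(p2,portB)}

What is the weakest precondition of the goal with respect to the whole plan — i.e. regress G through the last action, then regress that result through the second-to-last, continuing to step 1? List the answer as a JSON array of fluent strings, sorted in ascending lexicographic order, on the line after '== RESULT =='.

Regress step by step:
  through step 4 (load(p5,t3,portB)): drop {in(p5,t3)}, keep {pkg_at(p2,portB)}, require {pkg_at(p5,portB), truck_at(t3,portB)}
    → {pkg_at(p2,portB), pkg_at(p5,portB), truck_at(t3,portB)}
  through step 3 (drive(t3,whs2,portB)): drop {truck_at(t3,portB)}, keep {pkg_at(p2,portB), pkg_at(p5,portB)}, require {truck_at(t3,whs2)}
    → {pkg_at(p2,portB), pkg_at(p5,portB), truck_at(t3,whs2)}
  through step 2 (drive(t3,portB,whs2)): drop {truck_at(t3,whs2)}, keep {pkg_at(p2,portB), pkg_at(p5,portB)}, require {truck_at(t3,portB)}
    → {pkg_at(p2,portB), pkg_at(p5,portB), truck_at(t3,portB)}
  through step 1 (drive(t3,whs1,portB)): drop {truck_at(t3,portB)}, keep {pkg_at(p2,portB), pkg_at(p5,portB)}, require {truck_at(t3,whs1)}
    → {pkg_at(p2,portB), pkg_at(p5,portB), truck_at(t3,whs1)}

== RESULT ==
["pkg_at(p2,portB)", "pkg_at(p5,portB)", "truck_at(t3,whs1)"]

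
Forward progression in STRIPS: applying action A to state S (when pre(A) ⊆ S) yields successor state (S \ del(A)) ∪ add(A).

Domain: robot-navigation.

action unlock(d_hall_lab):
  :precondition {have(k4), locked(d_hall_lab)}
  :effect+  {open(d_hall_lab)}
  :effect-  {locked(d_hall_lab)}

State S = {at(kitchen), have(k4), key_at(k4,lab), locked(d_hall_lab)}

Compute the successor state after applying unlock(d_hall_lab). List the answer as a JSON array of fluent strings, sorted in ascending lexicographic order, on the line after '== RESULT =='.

Compute (S \ del) ∪ add:
  pre ⊆ S: {have(k4), locked(d_hall_lab)} ⊆ S  — applicable
  S \ del = {at(kitchen), have(k4), key_at(k4,lab)}
  ∪ add   = {at(kitchen), have(k4), key_at(k4,lab), open(d_hall_lab)}

== RESULT ==
["at(kitchen)", "have(k4)", "key_at(k4,lab)", "open(d_hall_lab)"]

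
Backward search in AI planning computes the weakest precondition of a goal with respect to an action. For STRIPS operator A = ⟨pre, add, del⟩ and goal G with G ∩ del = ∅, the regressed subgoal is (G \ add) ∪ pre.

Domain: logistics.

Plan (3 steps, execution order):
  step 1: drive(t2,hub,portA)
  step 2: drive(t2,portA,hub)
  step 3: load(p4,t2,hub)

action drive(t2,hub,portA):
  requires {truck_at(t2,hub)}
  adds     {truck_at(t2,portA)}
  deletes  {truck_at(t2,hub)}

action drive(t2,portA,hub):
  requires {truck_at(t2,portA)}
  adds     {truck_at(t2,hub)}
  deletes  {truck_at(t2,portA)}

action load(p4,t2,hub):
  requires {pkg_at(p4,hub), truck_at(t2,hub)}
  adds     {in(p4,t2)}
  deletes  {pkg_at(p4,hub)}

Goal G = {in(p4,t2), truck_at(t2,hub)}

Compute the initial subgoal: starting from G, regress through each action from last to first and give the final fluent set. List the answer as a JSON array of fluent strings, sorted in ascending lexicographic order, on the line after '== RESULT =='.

Regress step by step:
  through step 3 (load(p4,t2,hub)): drop {in(p4,t2)}, keep {truck_at(t2,hub)}, require {pkg_at(p4,hub), truck_at(t2,hub)}
    → {pkg_at(p4,hub), truck_at(t2,hub)}
  through step 2 (drive(t2,portA,hub)): drop {truck_at(t2,hub)}, keep {pkg_at(p4,hub)}, require {truck_at(t2,portA)}
    → {pkg_at(p4,hub), truck_at(t2,portA)}
  through step 1 (drive(t2,hub,portA)): drop {truck_at(t2,portA)}, keep {pkg_at(p4,hub)}, require {truck_at(t2,hub)}
    → {pkg_at(p4,hub), truck_at(t2,hub)}

== RESULT ==
["pkg_at(p4,hub)", "truck_at(t2,hub)"]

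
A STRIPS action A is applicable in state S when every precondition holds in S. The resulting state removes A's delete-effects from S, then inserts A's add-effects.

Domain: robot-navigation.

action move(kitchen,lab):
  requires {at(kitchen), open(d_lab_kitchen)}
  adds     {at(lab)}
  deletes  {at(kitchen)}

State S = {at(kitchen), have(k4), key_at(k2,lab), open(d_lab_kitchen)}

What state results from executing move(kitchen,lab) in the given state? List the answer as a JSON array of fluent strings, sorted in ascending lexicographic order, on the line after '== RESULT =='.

Progress:
  pre ⊆ S: {at(kitchen), open(d_lab_kitchen)} ⊆ S  — applicable
  S \ del = {have(k4), key_at(k2,lab), open(d_lab_kitchen)}
  ∪ add   = {at(lab), have(k4), key_at(k2,lab), open(d_lab_kitchen)}

== RESULT ==
["at(lab)", "have(k4)", "key_at(k2,lab)", "open(d_lab_kitchen)"]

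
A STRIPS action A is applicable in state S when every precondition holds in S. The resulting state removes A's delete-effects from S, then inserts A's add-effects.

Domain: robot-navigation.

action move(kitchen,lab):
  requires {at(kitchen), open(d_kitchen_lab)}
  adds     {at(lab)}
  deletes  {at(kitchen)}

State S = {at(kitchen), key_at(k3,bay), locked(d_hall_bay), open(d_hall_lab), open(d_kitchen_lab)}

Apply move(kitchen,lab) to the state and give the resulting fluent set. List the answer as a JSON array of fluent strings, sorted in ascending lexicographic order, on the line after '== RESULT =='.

Progress:
  pre ⊆ S: {at(kitchen), open(d_kitchen_lab)} ⊆ S  — applicable
  S \ del = {key_at(k3,bay), locked(d_hall_bay), open(d_hall_lab), open(d_kitchen_lab)}
  ∪ add   = {at(lab), key_at(k3,bay), locked(d_hall_bay), open(d_hall_lab), open(d_kitchen_lab)}

== RESULT ==
["at(lab)", "key_at(k3,bay)", "locked(d_hall_bay)", "open(d_hall_lab)", "open(d_kitchen_lab)"]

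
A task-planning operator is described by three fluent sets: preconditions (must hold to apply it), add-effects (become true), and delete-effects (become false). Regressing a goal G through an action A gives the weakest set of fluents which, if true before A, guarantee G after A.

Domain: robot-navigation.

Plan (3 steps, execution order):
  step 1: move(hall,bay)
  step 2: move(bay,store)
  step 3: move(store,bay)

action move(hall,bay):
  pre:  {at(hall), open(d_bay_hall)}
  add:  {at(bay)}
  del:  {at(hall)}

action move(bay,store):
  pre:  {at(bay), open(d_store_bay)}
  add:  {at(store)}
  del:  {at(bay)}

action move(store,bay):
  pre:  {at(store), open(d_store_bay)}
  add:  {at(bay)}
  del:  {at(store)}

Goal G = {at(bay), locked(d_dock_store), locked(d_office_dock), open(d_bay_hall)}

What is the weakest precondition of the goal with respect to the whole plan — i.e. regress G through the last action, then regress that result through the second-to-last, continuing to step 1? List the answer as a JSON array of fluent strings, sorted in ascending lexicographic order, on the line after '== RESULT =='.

Work backward from the goal:
  through step 3 (move(store,bay)): drop {at(bay)}, keep {locked(d_dock_store), locked(d_office_dock), open(d_bay_hall)}, require {at(store), open(d_store_bay)}
    → {at(store), locked(d_dock_store), locked(d_office_dock), open(d_bay_hall), open(d_store_bay)}
  through step 2 (move(bay,store)): drop {at(store)}, keep {locked(d_dock_store), locked(d_office_dock), open(d_bay_hall), open(d_store_bay)}, require {at(bay), open(d_store_bay)}
    → {at(bay), locked(d_dock_store), locked(d_office_dock), open(d_bay_hall), open(d_store_bay)}
  through step 1 (move(hall,bay)): drop {at(bay)}, keep {locked(d_dock_store), locked(d_office_dock), open(d_bay_hall), open(d_store_bay)}, require {at(hall), open(d_bay_hall)}
    → {at(hall), locked(d_dock_store), locked(d_office_dock), open(d_bay_hall), open(d_store_bay)}

== RESULT ==
["at(hall)", "locked(d_dock_store)", "locked(d_office_dock)", "open(d_bay_hall)", "open(d_store_bay)"]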